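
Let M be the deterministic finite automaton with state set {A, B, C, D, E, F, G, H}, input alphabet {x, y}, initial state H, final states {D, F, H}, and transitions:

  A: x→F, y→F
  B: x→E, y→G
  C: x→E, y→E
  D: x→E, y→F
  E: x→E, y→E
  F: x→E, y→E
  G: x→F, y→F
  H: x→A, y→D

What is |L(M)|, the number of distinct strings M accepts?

5

The useful subgraph on states {A, D, F, H} is acyclic, so L(M) is finite; the longest accepting path visits 3 useful states, giving maximum string length 2.
Counting accepting paths from H by length: 1 of length 0, 1 of length 1, 3 of length 2. Total 5.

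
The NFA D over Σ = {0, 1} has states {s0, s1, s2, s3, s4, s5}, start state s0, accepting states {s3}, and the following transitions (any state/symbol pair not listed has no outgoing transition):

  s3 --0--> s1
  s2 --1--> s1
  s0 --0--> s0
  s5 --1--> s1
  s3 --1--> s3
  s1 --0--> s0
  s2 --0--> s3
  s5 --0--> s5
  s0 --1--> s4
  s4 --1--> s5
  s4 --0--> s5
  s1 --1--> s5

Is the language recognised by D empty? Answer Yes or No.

The states reachable from the start state are {s0, s1, s4, s5}.
None of the accepting states {s3} is reachable, so no string is accepted and L(D) = ∅.

Yes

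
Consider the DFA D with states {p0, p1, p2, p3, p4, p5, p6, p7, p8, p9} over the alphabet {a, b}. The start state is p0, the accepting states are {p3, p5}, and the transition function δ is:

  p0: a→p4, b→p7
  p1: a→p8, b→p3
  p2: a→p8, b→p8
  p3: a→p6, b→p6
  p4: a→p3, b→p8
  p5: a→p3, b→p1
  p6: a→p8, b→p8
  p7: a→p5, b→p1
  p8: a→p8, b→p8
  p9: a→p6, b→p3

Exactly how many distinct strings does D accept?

The useful subgraph on states {p0, p1, p3, p4, p5, p7} is acyclic, so L(D) is finite; the longest accepting path visits 5 useful states, giving maximum string length 4.
Counting accepting paths from p0 by length: 2 of length 2, 2 of length 3, 1 of length 4. Total 5.

5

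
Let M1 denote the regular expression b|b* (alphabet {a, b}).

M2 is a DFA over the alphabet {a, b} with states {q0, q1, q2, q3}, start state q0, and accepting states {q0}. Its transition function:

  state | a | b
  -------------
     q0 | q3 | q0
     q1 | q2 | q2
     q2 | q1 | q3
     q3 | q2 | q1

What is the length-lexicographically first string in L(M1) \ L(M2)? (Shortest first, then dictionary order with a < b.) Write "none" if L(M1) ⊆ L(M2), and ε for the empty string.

Converting the expression M1 to a DFA (subset construction, then merging equivalent states) gives the minimal DFA with states {r0, r1}, start state r0, accepting states {r0} and transitions r0: a→r1, b→r0; r1: a→r1, b→r1.
Exploring the product automaton M1 × M2 from the start pair (r0, q0), following both machines on each input symbol, reaches 4 state pairs: (r0, q0), (r1, q3), (r1, q2), (r1, q1).
M1 accepts in {r0} and M2 accepts in {q0}. The reachable pairs whose M1-component is accepting are (r0, q0); in each of them the M2-component is accepting too, so the product for L(M1) \ L(M2) (M1-component accepting, M2-component rejecting) has no reachable accepting pair and the difference is empty.
So every string accepted by M1 is also accepted by M2: L(M1) \ L(M2) = ∅ and there is no such string.

none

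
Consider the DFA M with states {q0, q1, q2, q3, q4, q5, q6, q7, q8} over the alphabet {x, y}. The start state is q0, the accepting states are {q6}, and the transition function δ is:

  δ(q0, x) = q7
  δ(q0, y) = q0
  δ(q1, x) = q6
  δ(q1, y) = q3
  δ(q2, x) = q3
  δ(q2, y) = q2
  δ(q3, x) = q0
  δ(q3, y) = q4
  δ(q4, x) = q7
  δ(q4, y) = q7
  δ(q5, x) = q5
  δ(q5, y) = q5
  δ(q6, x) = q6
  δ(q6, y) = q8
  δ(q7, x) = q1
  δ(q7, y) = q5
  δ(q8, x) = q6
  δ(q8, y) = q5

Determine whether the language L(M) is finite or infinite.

infinite

State q0 is reachable from the start and can reach an accepting state, and it lies on the cycle q0 → q0.
Traversing that cycle any number of times yields accepted strings of unbounded length, so the language is infinite.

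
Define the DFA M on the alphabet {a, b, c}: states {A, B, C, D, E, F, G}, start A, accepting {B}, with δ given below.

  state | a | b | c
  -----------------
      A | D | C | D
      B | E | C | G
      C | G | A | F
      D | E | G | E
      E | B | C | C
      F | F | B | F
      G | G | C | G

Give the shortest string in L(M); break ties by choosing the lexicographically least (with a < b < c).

A breadth-first search from A reaches an accepting state first via the path A → D → E → B on input aaa.
No string of length < 3 is accepted (BFS exhausts all shorter strings without reaching an accepting state), and aaa is the lexicographically least accepting string of length 3.

aaa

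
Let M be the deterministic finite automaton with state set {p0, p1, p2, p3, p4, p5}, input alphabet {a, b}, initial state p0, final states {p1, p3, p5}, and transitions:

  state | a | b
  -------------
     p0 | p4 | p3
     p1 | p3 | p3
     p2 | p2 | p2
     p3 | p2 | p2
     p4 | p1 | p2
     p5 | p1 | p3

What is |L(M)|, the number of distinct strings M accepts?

The useful subgraph on states {p0, p1, p3, p4} is acyclic, so L(M) is finite; the longest accepting path visits 4 useful states, giving maximum string length 3.
Counting accepting paths from p0 by length: 1 of length 1, 1 of length 2, 2 of length 3. Total 4.

4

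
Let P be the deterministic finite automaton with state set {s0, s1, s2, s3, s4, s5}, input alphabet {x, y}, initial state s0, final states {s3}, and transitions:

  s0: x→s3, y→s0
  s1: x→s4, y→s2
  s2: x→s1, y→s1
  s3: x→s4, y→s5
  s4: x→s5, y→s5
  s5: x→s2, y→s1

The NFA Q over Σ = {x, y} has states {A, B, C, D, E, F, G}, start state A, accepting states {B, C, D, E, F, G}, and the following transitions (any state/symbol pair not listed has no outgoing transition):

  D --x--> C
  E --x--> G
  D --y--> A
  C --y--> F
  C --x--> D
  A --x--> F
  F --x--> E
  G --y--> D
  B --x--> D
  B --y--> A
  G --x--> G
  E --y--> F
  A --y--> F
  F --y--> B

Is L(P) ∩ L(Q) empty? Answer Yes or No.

No

The string x is accepted by both P and Q.
Hence L(P) ∩ L(Q) ≠ ∅.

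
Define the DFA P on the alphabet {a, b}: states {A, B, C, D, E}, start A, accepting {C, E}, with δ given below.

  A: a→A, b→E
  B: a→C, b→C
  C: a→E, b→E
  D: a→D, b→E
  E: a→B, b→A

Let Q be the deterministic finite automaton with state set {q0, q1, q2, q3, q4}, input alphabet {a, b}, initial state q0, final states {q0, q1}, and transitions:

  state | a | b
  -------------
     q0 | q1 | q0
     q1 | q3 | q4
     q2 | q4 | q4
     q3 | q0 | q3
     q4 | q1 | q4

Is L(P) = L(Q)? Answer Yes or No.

No

The string ab is accepted by P but rejected by Q.
So L(P) ≠ L(Q).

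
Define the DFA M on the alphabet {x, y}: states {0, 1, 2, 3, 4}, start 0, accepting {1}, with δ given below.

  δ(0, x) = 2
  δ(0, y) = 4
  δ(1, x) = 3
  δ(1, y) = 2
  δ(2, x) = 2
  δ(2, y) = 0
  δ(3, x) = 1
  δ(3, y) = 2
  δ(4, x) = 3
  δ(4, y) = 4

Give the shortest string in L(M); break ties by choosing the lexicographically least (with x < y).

A breadth-first search from 0 reaches an accepting state first via the path 0 → 4 → 3 → 1 on input yxx.
No string of length < 3 is accepted (BFS exhausts all shorter strings without reaching an accepting state), and yxx is the lexicographically least accepting string of length 3.

yxx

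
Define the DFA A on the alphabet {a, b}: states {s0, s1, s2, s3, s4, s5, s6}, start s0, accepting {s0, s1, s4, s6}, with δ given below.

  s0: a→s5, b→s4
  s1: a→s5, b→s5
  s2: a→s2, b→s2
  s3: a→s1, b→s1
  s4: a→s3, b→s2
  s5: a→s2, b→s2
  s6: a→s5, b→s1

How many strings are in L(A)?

The useful subgraph on states {s0, s1, s3, s4} is acyclic, so L(A) is finite; the longest accepting path visits 4 useful states, giving maximum string length 3.
Counting accepting paths from s0 by length: 1 of length 0, 1 of length 1, 2 of length 3. Total 4.

4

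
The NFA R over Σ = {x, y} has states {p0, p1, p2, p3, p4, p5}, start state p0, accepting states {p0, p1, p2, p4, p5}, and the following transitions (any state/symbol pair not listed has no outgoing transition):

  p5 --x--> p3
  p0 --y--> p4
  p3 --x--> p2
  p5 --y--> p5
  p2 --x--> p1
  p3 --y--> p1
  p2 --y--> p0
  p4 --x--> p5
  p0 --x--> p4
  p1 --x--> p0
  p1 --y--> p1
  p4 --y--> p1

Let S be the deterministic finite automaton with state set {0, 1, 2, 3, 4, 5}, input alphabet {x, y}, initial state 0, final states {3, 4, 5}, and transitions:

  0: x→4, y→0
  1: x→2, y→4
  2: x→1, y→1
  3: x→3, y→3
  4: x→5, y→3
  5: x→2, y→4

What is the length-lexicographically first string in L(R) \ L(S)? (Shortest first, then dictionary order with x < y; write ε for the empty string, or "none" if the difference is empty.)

ε

The empty string ε is accepted by R but not by S.
Since ε is the unique shortest string, it is the required witness.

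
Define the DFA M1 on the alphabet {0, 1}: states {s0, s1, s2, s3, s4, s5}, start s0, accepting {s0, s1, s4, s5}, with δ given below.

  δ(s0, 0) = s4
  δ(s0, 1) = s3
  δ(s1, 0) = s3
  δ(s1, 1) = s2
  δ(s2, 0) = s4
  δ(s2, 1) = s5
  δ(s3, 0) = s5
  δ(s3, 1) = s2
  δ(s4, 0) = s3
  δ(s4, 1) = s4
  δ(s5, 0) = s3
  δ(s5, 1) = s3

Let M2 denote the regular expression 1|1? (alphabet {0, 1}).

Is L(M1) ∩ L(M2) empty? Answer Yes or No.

No

The empty string ε is accepted by both M1 and M2.
Hence L(M1) ∩ L(M2) ≠ ∅.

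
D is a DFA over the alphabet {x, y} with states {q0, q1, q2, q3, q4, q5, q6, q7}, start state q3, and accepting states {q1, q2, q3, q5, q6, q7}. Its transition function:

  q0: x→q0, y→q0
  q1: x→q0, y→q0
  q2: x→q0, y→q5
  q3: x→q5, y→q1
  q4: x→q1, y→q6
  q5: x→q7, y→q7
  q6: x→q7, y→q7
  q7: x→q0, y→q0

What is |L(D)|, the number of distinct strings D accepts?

5

The useful subgraph on states {q1, q3, q5, q7} is acyclic, so L(D) is finite; the longest accepting path visits 3 useful states, giving maximum string length 2.
Counting accepting paths from q3 by length: 1 of length 0, 2 of length 1, 2 of length 2. Total 5.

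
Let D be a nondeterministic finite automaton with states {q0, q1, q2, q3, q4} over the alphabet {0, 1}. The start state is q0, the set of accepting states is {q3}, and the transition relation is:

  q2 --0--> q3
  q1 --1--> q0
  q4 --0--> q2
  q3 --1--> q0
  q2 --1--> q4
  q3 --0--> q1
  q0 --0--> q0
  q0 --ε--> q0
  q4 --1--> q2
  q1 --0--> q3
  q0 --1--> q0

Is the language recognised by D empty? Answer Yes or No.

The states reachable from the start state are {q0}.
None of the accepting states {q3} is reachable, so no string is accepted and L(D) = ∅.

Yes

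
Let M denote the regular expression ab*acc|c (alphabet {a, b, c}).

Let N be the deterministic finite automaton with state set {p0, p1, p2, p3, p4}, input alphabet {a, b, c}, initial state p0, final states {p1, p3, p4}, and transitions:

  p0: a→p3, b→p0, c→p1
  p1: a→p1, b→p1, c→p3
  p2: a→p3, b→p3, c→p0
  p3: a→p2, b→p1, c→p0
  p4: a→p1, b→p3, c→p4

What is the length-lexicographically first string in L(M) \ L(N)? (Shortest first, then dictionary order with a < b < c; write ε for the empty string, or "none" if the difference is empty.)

The string abacc is accepted by M but not by N.
No shorter string lies in the difference, and abacc is the lexicographically first length-5 string in L(M) \ L(N).

abacc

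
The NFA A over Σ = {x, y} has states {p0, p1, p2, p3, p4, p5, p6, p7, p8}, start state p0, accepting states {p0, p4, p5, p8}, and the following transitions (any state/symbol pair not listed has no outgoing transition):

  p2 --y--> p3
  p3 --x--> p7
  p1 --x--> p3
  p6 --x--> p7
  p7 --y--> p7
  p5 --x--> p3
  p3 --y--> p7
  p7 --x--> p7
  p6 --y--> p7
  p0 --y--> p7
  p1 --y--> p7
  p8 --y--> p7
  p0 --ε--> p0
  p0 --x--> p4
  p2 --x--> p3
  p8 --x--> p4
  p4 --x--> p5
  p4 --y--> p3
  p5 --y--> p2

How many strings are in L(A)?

3

The useful subgraph on states {p0, p4, p5} is acyclic, so L(A) is finite; the longest accepting path visits 3 useful states, giving maximum string length 2.
Counting accepting paths from p0 by length: 1 of length 0, 1 of length 1, 1 of length 2. Total 3.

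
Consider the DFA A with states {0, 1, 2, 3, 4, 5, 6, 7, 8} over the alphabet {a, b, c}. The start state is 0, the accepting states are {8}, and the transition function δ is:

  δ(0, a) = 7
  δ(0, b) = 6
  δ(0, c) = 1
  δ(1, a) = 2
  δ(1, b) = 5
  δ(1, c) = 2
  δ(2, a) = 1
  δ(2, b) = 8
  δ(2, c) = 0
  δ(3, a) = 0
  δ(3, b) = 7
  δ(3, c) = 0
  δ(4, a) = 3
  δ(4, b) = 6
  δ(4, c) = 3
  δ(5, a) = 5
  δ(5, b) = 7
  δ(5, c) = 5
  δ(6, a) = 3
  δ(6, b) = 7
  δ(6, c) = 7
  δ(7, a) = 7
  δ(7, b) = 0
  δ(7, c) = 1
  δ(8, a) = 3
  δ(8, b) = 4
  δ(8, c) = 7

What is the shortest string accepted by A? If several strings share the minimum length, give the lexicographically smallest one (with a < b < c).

cab

A breadth-first search from 0 reaches an accepting state first via the path 0 → 1 → 2 → 8 on input cab.
No string of length < 3 is accepted (BFS exhausts all shorter strings without reaching an accepting state), and cab is the lexicographically least accepting string of length 3.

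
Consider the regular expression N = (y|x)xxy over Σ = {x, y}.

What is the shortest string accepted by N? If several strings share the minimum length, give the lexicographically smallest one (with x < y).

xxxy

By inspection of the expression, no string of length less than 4 matches, and xxxy is the lexicographically first match of length 4.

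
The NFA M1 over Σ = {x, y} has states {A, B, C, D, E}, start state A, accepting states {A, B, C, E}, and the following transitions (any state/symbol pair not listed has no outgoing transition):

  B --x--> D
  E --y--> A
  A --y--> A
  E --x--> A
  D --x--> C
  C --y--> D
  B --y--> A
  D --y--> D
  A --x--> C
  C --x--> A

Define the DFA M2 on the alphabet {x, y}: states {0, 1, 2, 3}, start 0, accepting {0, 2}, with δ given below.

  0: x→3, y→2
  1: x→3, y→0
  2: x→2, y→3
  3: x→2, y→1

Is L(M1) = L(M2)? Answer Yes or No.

No

The string x is accepted by M1 but rejected by M2.
So L(M1) ≠ L(M2).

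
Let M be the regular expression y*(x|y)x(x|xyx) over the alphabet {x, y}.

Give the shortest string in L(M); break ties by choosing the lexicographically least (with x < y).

xxx

By inspection of the expression, no string of length less than 3 matches, and xxx is the lexicographically first match of length 3.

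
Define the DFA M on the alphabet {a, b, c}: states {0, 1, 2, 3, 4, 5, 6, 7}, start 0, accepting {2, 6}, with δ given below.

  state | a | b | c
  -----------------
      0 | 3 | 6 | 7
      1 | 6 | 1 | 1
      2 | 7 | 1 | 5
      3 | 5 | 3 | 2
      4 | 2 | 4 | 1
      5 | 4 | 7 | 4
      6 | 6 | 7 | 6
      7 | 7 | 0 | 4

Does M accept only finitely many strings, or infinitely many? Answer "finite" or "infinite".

infinite

State 1 is reachable from the start and can reach an accepting state, and it lies on the cycle 1 → 1.
Traversing that cycle any number of times yields accepted strings of unbounded length, so the language is infinite.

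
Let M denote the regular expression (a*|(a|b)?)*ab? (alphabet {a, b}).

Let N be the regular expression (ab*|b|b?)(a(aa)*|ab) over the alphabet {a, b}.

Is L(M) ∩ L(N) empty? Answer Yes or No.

No

The string a is accepted by both M and N.
Hence L(M) ∩ L(N) ≠ ∅.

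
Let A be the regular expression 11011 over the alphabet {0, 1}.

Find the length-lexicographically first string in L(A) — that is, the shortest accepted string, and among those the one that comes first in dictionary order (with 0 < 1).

11011

By inspection of the expression, no string of length less than 5 matches, and 11011 is the lexicographically first match of length 5.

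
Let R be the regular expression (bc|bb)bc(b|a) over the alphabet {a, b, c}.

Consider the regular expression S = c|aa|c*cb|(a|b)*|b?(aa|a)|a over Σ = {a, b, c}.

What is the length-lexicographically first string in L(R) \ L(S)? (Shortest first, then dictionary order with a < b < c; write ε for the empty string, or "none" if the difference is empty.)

The string bbbca is accepted by R but not by S.
No shorter string lies in the difference, and bbbca is the lexicographically first length-5 string in L(R) \ L(S).

bbbca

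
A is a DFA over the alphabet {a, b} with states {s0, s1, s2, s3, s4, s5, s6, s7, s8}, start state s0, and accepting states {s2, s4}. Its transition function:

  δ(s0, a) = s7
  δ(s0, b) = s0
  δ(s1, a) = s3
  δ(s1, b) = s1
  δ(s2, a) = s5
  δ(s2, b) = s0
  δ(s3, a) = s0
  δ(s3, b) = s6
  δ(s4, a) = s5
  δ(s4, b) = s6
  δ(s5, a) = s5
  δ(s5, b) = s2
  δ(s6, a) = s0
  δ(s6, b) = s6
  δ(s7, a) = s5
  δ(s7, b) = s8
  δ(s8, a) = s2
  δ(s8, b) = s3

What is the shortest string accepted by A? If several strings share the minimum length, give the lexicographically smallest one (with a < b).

aab

A breadth-first search from s0 reaches an accepting state first via the path s0 → s7 → s5 → s2 on input aab.
No string of length < 3 is accepted (BFS exhausts all shorter strings without reaching an accepting state), and aab is the lexicographically least accepting string of length 3.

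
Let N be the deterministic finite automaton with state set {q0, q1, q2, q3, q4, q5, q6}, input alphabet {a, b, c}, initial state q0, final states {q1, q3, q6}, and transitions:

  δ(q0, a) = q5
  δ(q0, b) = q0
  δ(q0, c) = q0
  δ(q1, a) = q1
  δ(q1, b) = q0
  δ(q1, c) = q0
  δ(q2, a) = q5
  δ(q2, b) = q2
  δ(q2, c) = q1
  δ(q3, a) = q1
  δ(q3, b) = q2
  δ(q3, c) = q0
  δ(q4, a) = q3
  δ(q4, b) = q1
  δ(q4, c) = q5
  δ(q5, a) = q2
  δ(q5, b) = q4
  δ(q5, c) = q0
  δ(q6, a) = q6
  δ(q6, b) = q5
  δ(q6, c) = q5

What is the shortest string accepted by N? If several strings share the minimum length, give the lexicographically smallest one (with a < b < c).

aac

A breadth-first search from q0 reaches an accepting state first via the path q0 → q5 → q2 → q1 on input aac.
No string of length < 3 is accepted (BFS exhausts all shorter strings without reaching an accepting state), and aac is the lexicographically least accepting string of length 3.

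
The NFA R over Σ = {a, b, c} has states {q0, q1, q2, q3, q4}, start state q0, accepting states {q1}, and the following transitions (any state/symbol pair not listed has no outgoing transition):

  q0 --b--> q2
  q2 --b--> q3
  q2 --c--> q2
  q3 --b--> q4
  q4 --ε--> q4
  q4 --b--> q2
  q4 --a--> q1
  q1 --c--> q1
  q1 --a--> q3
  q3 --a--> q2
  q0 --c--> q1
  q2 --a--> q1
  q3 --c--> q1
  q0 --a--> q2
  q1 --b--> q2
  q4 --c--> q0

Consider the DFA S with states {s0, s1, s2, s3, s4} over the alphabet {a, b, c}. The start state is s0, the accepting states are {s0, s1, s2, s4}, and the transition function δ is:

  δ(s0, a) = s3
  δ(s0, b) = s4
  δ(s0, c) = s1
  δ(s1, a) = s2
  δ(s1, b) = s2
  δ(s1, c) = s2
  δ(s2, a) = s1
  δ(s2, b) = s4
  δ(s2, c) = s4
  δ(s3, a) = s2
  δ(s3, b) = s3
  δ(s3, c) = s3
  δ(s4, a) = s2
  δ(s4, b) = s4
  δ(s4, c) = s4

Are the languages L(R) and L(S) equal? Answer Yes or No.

No

The string abc is accepted by R but rejected by S.
So L(R) ≠ L(S).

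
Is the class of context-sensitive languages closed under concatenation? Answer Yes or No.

Yes

With disjoint nonterminals (and terminals first replaced by fresh nonterminal copies so contexts cannot straddle the boundary), S → S₁S₂ added to two noncontracting grammars is noncontracting and generates L₁L₂; equivalently an LBA guesses the split point and checks each part in place.
So the context-sensitive languages are closed under concatenation.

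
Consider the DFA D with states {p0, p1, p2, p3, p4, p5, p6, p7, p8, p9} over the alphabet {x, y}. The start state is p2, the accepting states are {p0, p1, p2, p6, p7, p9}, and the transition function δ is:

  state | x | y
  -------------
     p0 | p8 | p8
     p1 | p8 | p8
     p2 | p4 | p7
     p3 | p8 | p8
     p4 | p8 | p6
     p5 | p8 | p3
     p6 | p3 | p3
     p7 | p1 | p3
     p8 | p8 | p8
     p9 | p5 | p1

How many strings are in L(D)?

4

The useful subgraph on states {p1, p2, p4, p6, p7} is acyclic, so L(D) is finite; the longest accepting path visits 3 useful states, giving maximum string length 2.
Counting accepting paths from p2 by length: 1 of length 0, 1 of length 1, 2 of length 2. Total 4.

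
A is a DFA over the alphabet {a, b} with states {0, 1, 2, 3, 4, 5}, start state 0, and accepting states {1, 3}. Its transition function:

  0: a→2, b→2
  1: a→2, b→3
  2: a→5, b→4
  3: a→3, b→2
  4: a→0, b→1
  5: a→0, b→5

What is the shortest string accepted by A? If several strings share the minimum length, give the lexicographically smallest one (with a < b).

abb

A breadth-first search from 0 reaches an accepting state first via the path 0 → 2 → 4 → 1 on input abb.
No string of length < 3 is accepted (BFS exhausts all shorter strings without reaching an accepting state), and abb is the lexicographically least accepting string of length 3.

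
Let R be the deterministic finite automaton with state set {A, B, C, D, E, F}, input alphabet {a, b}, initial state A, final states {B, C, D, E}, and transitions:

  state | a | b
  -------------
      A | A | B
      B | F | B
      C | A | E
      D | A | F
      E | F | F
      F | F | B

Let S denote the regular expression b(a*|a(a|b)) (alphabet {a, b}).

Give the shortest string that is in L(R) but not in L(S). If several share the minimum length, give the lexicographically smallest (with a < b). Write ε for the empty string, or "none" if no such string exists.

The string ab is accepted by R but not by S.
No shorter string lies in the difference, and ab is the lexicographically first length-2 string in L(R) \ L(S).

ab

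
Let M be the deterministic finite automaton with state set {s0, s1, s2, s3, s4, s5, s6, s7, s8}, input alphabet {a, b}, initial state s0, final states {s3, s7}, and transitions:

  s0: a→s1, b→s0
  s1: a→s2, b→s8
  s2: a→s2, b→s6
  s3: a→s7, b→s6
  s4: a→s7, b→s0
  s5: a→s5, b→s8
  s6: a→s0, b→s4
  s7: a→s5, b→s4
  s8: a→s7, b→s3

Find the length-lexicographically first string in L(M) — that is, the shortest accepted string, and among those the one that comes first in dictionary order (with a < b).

A breadth-first search from s0 reaches an accepting state first via the path s0 → s1 → s8 → s7 on input aba.
No string of length < 3 is accepted (BFS exhausts all shorter strings without reaching an accepting state), and aba is the lexicographically least accepting string of length 3.

aba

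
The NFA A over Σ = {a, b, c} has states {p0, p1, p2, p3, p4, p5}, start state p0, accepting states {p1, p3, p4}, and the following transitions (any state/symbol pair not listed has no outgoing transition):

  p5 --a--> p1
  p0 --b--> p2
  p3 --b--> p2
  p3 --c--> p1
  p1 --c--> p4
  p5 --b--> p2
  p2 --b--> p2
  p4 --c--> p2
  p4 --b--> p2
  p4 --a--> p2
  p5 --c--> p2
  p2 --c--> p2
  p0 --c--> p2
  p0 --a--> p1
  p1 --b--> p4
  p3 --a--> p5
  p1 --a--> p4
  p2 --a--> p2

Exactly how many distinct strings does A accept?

4

The useful subgraph on states {p0, p1, p4} is acyclic, so L(A) is finite; the longest accepting path visits 3 useful states, giving maximum string length 2.
Counting accepting paths from p0 by length: 1 of length 1, 3 of length 2. Total 4.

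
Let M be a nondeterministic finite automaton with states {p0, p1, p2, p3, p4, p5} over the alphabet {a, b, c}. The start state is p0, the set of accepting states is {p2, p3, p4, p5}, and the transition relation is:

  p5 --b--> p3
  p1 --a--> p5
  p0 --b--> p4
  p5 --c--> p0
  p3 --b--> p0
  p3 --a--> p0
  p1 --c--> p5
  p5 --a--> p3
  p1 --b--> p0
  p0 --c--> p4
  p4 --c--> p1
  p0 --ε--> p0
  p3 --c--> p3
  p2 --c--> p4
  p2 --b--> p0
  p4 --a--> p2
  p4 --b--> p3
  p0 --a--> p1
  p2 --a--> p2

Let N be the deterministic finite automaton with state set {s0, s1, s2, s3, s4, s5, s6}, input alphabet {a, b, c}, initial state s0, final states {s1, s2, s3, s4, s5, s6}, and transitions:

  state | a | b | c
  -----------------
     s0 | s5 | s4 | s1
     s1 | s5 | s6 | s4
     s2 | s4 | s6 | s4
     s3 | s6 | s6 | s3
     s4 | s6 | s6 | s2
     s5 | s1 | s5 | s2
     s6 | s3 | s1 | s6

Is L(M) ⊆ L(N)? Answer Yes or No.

Yes

Exploring the product automaton M × N from the start pair (p0, s0), following both machines on each input symbol, reaches 36 state pairs: (p0, s0), (p1, s5), (p4, s4), (p4, s1), (p5, s1), (p0, s5), (p5, s2), (p2, s6), (p3, s6), (p1, s2), (p2, s5), (p1, s4), (p3, s5), (p0, s4), (p1, s1), (p4, s5), (p4, s2), (p3, s4), (p2, s3), (p0, s1), (p4, s6), (p0, s3), (p5, s4), (p0, s6), (p2, s1), (p5, s6), (p3, s2), (p1, s6), (p5, s5), (p2, s4), (p4, s3), (p3, s1), (p0, s2), (p1, s3), (p3, s3), (p5, s3).
M accepts in {p2, p3, p4, p5} and N accepts in {s1, s2, s3, s4, s5, s6}. The reachable pairs whose M-component is accepting are (p4, s4), (p4, s1), (p5, s1), (p5, s2), (p2, s6), (p3, s6), (p2, s5), (p3, s5), (p4, s5), (p4, s2), (p3, s4), (p2, s3), (p4, s6), (p5, s4), (p2, s1), (p5, s6), (p3, s2), (p5, s5), (p2, s4), (p4, s3), (p3, s1), (p3, s3), (p5, s3); in each of them the N-component is accepting too, so the product for L(M) \ L(N) (M-component accepting, N-component rejecting) has no reachable accepting pair and the difference is empty.
Hence every string in L(M) is also in L(N).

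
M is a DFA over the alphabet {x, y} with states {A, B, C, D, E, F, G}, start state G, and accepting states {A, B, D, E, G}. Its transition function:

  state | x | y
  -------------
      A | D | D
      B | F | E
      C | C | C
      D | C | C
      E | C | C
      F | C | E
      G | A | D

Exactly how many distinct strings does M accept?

5

The useful subgraph on states {A, D, G} is acyclic, so L(M) is finite; the longest accepting path visits 3 useful states, giving maximum string length 2.
Counting accepting paths from G by length: 1 of length 0, 2 of length 1, 2 of length 2. Total 5.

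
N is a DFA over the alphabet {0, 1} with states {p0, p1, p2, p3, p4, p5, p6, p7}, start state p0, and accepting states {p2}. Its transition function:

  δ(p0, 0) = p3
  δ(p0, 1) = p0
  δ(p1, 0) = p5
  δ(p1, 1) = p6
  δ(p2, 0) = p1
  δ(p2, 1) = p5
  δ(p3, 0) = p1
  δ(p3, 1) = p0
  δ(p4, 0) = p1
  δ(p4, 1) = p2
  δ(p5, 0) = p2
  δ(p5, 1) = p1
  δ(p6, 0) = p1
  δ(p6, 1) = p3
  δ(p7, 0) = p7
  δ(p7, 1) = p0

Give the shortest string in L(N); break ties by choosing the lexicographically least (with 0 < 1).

0000

A breadth-first search from p0 reaches an accepting state first via the path p0 → p3 → p1 → p5 → p2 on input 0000.
No string of length < 4 is accepted (BFS exhausts all shorter strings without reaching an accepting state), and 0000 is the lexicographically least accepting string of length 4.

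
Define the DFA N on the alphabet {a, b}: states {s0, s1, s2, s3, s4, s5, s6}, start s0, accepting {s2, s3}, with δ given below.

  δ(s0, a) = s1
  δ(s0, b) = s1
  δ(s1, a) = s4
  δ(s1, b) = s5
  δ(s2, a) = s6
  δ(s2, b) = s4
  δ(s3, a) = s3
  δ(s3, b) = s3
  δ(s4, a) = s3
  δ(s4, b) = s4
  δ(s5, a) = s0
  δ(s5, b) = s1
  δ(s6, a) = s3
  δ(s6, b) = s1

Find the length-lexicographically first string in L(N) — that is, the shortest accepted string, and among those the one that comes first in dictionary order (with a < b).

A breadth-first search from s0 reaches an accepting state first via the path s0 → s1 → s4 → s3 on input aaa.
No string of length < 3 is accepted (BFS exhausts all shorter strings without reaching an accepting state), and aaa is the lexicographically least accepting string of length 3.

aaa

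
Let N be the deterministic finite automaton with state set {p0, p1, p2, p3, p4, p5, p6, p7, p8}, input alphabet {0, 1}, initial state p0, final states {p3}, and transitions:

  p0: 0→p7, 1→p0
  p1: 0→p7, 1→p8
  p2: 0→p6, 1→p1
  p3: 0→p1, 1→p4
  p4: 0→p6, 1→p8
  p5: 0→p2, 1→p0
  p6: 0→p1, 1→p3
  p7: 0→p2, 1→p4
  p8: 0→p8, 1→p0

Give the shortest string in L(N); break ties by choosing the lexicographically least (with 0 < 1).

A breadth-first search from p0 reaches an accepting state first via the path p0 → p7 → p2 → p6 → p3 on input 0001.
No string of length < 4 is accepted (BFS exhausts all shorter strings without reaching an accepting state), and 0001 is the lexicographically least accepting string of length 4.

0001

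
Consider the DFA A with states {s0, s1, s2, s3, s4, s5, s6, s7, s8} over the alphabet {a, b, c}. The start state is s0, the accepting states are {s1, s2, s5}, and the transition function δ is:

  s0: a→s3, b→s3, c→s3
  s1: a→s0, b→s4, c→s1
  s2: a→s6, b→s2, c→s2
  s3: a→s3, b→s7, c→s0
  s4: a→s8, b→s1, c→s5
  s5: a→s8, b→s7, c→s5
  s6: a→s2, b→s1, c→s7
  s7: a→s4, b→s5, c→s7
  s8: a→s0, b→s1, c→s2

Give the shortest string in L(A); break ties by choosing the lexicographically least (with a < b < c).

A breadth-first search from s0 reaches an accepting state first via the path s0 → s3 → s7 → s5 on input abb.
No string of length < 3 is accepted (BFS exhausts all shorter strings without reaching an accepting state), and abb is the lexicographically least accepting string of length 3.

abb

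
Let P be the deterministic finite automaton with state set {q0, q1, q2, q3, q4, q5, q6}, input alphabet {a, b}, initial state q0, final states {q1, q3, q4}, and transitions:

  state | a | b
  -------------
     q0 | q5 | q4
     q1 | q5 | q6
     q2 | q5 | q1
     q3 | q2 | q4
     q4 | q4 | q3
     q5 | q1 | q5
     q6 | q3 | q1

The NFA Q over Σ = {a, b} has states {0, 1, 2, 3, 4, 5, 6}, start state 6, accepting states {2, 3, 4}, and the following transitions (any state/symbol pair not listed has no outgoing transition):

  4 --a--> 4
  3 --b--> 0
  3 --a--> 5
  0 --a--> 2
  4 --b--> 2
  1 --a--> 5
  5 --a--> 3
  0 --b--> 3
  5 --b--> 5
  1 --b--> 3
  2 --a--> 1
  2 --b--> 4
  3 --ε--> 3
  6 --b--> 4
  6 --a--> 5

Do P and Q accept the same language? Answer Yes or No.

Exploring the product automaton P × Q from the start pair (q0, 6), following both machines on each input symbol, reaches 7 state pairs: (q0, 6), (q5, 5), (q4, 4), (q1, 3), (q3, 2), (q6, 0), (q2, 1).
P accepts in {q1, q3, q4} and Q accepts in {2, 3, 4}. In every reachable pair the two components are either both accepting — (q4, 4), (q1, 3), (q3, 2) — or both non-accepting, so no string is accepted by exactly one of the machines: L(P) \ L(Q) and L(Q) \ L(P) are both empty.
Hence every string is accepted by P iff it is accepted by Q, and the two languages coincide.

Yes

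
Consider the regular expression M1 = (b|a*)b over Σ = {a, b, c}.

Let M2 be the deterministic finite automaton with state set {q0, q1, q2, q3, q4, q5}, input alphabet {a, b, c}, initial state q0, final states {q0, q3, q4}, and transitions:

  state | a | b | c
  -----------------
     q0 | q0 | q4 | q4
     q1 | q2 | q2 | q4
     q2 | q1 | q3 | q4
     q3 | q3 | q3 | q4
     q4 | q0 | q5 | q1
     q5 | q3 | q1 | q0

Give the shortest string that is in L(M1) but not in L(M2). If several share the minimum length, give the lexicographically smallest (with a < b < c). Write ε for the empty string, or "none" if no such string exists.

bb

The string bb is accepted by M1 but not by M2.
No shorter string lies in the difference, and bb is the lexicographically first length-2 string in L(M1) \ L(M2).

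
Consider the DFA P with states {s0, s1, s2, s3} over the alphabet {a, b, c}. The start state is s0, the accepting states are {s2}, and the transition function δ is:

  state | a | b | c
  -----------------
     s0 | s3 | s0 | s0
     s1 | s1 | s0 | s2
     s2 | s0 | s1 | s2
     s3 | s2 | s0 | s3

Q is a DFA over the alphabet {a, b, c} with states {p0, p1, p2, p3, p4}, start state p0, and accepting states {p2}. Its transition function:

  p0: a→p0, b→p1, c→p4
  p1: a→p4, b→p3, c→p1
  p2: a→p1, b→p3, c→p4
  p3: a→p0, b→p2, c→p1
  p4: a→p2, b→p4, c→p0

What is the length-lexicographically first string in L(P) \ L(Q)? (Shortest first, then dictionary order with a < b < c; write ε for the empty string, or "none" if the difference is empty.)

aa

The string aa is accepted by P but not by Q.
No shorter string lies in the difference, and aa is the lexicographically first length-2 string in L(P) \ L(Q).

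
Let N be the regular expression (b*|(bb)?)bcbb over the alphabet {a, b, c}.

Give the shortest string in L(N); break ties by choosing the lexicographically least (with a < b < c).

bcbb

By inspection of the expression, no string of length less than 4 matches, and bcbb is the lexicographically first match of length 4.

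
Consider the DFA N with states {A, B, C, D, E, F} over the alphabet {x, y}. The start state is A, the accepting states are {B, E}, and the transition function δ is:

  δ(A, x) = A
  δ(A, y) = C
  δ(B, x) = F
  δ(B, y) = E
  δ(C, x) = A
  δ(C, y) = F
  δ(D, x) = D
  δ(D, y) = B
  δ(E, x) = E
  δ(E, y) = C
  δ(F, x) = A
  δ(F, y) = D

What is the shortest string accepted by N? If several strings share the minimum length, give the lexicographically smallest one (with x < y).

yyyy

A breadth-first search from A reaches an accepting state first via the path A → C → F → D → B on input yyyy.
No string of length < 4 is accepted (BFS exhausts all shorter strings without reaching an accepting state), and yyyy is the lexicographically least accepting string of length 4.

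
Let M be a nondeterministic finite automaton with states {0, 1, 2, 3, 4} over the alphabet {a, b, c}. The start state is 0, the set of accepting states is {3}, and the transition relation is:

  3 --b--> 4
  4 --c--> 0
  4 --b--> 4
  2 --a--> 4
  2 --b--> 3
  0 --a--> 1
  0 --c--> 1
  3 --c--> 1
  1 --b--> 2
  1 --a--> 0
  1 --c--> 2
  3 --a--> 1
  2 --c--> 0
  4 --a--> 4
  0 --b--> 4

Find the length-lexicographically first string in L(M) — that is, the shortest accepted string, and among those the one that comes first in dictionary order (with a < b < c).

abb

A breadth-first search from 0 reaches an accepting state first via the path 0 → 1 → 2 → 3 on input abb.
No string of length < 3 is accepted (BFS exhausts all shorter strings without reaching an accepting state), and abb is the lexicographically least accepting string of length 3.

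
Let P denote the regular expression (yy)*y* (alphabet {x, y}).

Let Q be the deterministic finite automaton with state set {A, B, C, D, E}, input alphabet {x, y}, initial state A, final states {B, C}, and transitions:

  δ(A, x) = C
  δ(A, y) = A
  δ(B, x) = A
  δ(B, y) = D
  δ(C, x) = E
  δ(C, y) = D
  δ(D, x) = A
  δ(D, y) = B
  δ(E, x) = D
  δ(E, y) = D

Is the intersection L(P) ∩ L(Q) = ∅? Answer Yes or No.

Converting the expression P to a DFA (subset construction, then merging equivalent states) gives the minimal DFA with states {p0, p1}, start state p0, accepting states {p0} and transitions p0: x→p1, y→p0; p1: x→p1, y→p1.
Exploring the product automaton P × Q from the start pair (p0, A), following both machines on each input symbol, reaches 6 state pairs: (p0, A), (p1, C), (p1, E), (p1, D), (p1, A), (p1, B).
P accepts in {p0} and Q accepts in {B, C}; no reachable pair has both components accepting, so no string drives both machines to acceptance simultaneously and L(P) ∩ L(Q) = ∅.
So no string is accepted by both, and the intersection is empty.

Yes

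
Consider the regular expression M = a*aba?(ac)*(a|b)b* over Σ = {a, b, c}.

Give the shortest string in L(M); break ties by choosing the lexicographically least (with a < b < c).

By inspection of the expression, no string of length less than 3 matches, and aba is the lexicographically first match of length 3.

aba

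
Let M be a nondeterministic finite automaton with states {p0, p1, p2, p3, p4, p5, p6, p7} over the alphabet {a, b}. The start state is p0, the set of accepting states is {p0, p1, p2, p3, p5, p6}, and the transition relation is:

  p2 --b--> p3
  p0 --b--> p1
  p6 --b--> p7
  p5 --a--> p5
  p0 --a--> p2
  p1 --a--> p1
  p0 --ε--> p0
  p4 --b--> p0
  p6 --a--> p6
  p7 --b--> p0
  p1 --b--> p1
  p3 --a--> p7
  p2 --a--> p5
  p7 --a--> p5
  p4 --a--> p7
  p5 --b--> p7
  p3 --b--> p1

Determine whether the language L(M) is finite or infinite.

State p1 is reachable from the start and can reach an accepting state, and it lies on the cycle p1 → p1.
Traversing that cycle any number of times yields accepted strings of unbounded length, so the language is infinite.

infinite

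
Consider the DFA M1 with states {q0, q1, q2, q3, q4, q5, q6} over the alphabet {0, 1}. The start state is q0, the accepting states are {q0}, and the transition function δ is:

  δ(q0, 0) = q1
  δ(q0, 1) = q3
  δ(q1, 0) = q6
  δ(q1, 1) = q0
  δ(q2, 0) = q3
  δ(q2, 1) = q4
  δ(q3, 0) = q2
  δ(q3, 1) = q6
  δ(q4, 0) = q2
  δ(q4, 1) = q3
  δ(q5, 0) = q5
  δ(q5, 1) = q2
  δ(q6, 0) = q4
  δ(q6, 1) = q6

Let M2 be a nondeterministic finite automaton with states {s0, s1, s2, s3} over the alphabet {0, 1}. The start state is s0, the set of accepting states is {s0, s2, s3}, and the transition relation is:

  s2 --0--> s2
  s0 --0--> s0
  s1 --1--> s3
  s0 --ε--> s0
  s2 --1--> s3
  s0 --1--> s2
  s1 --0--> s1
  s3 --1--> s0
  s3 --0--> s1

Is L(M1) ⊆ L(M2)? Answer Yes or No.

Exploring the product automaton M1 × M2 from the start pair (q0, s0), following both machines on each input symbol, reaches 21 state pairs: (q0, s0), (q1, s0), (q3, s2), (q6, s0), (q0, s2), (q2, s2), (q6, s3), (q4, s0), (q6, s2), (q1, s2), (q3, s3), (q4, s3), (q4, s1), (q2, s0), (q4, s2), (q0, s3), (q2, s1), (q3, s0), (q1, s1), (q3, s1), (q6, s1).
M1 accepts in {q0} and M2 accepts in {s0, s2, s3}. The reachable pairs whose M1-component is accepting are (q0, s0), (q0, s2), (q0, s3); in each of them the M2-component is accepting too, so the product for L(M1) \ L(M2) (M1-component accepting, M2-component rejecting) has no reachable accepting pair and the difference is empty.
Hence every string in L(M1) is also in L(M2).

Yes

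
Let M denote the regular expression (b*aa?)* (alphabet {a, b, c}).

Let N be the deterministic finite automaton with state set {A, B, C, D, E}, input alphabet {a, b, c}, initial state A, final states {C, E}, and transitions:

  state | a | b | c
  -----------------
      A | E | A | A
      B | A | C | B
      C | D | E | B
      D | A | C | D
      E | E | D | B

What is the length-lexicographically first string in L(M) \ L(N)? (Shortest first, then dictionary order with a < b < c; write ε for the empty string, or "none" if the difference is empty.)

ε

The empty string ε is accepted by M but not by N.
Since ε is the unique shortest string, it is the required witness.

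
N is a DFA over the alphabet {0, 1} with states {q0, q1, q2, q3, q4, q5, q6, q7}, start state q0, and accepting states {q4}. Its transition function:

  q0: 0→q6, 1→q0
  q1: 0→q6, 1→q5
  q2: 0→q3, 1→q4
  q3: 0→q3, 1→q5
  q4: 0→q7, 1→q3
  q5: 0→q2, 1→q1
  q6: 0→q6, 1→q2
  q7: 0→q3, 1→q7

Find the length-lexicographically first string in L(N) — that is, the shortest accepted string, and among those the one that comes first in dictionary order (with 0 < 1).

A breadth-first search from q0 reaches an accepting state first via the path q0 → q6 → q2 → q4 on input 011.
No string of length < 3 is accepted (BFS exhausts all shorter strings without reaching an accepting state), and 011 is the lexicographically least accepting string of length 3.

011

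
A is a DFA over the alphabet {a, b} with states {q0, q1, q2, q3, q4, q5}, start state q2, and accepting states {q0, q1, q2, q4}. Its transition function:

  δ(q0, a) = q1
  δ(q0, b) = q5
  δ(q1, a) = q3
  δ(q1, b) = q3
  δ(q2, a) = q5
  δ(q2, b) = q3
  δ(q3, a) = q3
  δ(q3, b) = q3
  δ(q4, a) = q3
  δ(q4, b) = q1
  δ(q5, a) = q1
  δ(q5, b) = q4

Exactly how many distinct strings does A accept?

The useful subgraph on states {q1, q2, q4, q5} is acyclic, so L(A) is finite; the longest accepting path visits 4 useful states, giving maximum string length 3.
Counting accepting paths from q2 by length: 1 of length 0, 2 of length 2, 1 of length 3. Total 4.

4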